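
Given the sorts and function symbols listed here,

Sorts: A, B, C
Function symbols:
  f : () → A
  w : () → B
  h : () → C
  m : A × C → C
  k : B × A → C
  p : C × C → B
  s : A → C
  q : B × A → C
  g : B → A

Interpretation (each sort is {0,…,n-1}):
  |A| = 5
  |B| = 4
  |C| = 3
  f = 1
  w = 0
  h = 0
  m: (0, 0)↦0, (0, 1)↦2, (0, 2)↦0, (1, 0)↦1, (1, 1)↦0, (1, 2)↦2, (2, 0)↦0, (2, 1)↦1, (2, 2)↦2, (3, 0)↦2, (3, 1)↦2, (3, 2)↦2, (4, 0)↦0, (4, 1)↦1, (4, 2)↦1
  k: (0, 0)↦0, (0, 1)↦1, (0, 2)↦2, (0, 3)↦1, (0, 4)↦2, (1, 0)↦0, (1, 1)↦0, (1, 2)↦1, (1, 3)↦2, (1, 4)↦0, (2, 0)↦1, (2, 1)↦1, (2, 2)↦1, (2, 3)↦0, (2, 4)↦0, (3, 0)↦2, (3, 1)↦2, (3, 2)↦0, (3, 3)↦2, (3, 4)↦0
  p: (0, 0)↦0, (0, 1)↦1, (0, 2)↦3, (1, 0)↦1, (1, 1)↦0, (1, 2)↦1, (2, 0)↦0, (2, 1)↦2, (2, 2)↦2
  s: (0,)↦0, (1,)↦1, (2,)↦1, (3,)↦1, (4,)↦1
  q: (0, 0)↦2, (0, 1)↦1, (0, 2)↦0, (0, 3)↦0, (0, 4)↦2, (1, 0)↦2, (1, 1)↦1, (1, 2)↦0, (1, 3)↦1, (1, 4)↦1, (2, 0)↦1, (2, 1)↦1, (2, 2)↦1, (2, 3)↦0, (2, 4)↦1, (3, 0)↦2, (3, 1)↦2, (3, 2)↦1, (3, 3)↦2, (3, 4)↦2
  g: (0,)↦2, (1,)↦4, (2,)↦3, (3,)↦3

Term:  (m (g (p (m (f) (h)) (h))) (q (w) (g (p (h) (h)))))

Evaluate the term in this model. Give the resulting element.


value = 0

  f = 1
  h = 0
  (m (f) (h)) = m(1, 0) = 1
  h = 0
  (p (m (f) (h)) (h)) = p(1, 0) = 1
  (g (p (m (f) (h)) (h))) = g(1,) = 4
  w = 0
  h = 0
  h = 0
  (p (h) (h)) = p(0, 0) = 0
  (g (p (h) (h))) = g(0,) = 2
  (q (w) (g (p (h) (h)))) = q(0, 2) = 0
  (m (g (p (m (f) (h)) (h))) (q (w) (g (p (h) (h))))) = m(4, 0) = 0


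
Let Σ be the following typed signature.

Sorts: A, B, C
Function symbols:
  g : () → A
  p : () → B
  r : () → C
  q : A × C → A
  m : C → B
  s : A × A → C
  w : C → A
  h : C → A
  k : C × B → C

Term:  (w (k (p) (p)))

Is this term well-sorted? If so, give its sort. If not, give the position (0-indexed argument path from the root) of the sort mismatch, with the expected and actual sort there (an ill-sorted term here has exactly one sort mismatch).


ill-sorted at position [0, 0]: expected C, got B

    (p) : B
    (p) : B
  (k (p) (p)) : ✗ arg 0 at [0, 0] has sort B, expected C


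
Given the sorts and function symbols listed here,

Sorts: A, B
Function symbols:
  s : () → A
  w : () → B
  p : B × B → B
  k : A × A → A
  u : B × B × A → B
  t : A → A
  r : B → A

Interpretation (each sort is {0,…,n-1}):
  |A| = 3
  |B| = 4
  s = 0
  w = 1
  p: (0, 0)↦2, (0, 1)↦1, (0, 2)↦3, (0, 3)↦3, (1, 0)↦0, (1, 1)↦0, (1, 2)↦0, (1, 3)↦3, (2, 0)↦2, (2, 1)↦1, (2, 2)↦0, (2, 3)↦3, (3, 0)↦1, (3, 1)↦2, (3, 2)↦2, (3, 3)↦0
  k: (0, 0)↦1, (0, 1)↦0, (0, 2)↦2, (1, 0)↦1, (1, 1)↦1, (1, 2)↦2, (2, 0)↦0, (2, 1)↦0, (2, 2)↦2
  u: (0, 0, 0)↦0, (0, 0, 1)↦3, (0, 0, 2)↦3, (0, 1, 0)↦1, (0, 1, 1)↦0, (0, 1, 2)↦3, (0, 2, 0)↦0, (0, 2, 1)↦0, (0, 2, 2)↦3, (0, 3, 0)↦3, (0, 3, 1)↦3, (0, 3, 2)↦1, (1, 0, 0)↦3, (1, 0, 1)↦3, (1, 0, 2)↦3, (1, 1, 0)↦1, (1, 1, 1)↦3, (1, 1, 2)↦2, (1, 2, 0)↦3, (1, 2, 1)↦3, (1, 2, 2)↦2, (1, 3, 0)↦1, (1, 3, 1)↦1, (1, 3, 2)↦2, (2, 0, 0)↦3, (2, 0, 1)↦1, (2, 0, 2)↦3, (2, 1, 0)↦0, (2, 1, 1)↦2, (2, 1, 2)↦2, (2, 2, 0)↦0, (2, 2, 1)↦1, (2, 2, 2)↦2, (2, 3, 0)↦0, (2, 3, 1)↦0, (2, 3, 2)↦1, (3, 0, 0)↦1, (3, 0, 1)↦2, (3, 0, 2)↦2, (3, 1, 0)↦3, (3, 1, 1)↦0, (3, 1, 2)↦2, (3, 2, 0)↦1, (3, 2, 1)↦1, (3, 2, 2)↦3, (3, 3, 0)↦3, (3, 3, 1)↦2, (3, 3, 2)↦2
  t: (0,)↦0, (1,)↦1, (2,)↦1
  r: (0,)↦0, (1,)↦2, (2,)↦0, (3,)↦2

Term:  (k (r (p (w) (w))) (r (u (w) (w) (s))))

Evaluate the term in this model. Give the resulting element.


  w = 1
  w = 1
  (p (w) (w)) = p(1, 1) = 0
  (r (p (w) (w))) = r(0,) = 0
  w = 1
  w = 1
  s = 0
  (u (w) (w) (s)) = u(1, 1, 0) = 1
  (r (u (w) (w) (s))) = r(1,) = 2
  (k (r (p (w) (w))) (r (u (w) (w) (s)))) = k(0, 2) = 2

value = 2


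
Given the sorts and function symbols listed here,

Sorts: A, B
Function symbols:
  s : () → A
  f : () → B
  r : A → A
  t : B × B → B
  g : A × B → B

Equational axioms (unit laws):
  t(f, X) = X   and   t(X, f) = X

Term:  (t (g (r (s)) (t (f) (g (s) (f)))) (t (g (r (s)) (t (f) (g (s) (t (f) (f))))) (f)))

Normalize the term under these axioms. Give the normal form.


normal form = (t (g (r (s)) (g (s) (f))) (g (r (s)) (g (s) (f))))

1. (t (g (r (s)) (t (f) (g (s) (f)))) (t (g (r (s)) (t (f) (g (s) (t (f) (f))))) (f)))  →  (t (g (r (s)) (g (s) (f))) (t (g (r (s)) (t (f) (g (s) (t (f) (f))))) (f)))
2. (t (g (r (s)) (g (s) (f))) (t (g (r (s)) (t (f) (g (s) (t (f) (f))))) (f)))  →  (t (g (r (s)) (g (s) (f))) (g (r (s)) (t (f) (g (s) (t (f) (f))))))
3. (t (g (r (s)) (g (s) (f))) (g (r (s)) (t (f) (g (s) (t (f) (f))))))  →  (t (g (r (s)) (g (s) (f))) (g (r (s)) (g (s) (t (f) (f)))))
4. (t (g (r (s)) (g (s) (f))) (g (r (s)) (g (s) (t (f) (f)))))  →  (t (g (r (s)) (g (s) (f))) (g (r (s)) (g (s) (f))))


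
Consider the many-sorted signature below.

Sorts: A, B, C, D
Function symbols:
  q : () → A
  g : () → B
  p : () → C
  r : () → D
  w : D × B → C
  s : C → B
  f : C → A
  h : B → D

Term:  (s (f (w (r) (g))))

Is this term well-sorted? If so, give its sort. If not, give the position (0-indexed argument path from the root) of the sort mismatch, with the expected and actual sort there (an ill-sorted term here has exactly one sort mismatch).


ill-sorted at position [0]: expected C, got A

      (r) : D
      (g) : B
    (w (r) (g)) : C
  (f (w (r) (g))) : A
(s (f (w (r) (g)))) : ✗ arg 0 at [0] has sort A, expected C


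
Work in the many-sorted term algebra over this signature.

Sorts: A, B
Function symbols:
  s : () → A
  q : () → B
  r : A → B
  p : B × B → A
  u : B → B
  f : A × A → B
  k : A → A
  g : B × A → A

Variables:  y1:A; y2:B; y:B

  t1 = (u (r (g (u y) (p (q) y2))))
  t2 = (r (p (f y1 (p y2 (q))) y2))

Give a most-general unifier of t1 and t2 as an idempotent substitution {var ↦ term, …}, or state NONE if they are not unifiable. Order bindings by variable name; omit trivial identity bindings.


head clash or occurs-check failure — not unifiable

NONE (not unifiable)


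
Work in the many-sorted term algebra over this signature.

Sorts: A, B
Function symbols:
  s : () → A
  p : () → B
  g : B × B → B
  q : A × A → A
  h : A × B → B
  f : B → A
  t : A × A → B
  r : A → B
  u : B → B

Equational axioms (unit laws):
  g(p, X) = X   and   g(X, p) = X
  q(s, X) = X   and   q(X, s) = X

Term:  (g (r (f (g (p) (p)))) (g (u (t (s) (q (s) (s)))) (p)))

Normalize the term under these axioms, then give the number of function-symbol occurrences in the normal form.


size = 8

1. (g (r (f (g (p) (p)))) (g (u (t (s) (q (s) (s)))) (p)))  →  (g (r (f (p))) (g (u (t (s) (q (s) (s)))) (p)))
2. (g (r (f (p))) (g (u (t (s) (q (s) (s)))) (p)))  →  (g (r (f (p))) (u (t (s) (q (s) (s)))))
3. (g (r (f (p))) (u (t (s) (q (s) (s)))))  →  (g (r (f (p))) (u (t (s) (s))))
normal form: (g (r (f (p))) (u (t (s) (s))))


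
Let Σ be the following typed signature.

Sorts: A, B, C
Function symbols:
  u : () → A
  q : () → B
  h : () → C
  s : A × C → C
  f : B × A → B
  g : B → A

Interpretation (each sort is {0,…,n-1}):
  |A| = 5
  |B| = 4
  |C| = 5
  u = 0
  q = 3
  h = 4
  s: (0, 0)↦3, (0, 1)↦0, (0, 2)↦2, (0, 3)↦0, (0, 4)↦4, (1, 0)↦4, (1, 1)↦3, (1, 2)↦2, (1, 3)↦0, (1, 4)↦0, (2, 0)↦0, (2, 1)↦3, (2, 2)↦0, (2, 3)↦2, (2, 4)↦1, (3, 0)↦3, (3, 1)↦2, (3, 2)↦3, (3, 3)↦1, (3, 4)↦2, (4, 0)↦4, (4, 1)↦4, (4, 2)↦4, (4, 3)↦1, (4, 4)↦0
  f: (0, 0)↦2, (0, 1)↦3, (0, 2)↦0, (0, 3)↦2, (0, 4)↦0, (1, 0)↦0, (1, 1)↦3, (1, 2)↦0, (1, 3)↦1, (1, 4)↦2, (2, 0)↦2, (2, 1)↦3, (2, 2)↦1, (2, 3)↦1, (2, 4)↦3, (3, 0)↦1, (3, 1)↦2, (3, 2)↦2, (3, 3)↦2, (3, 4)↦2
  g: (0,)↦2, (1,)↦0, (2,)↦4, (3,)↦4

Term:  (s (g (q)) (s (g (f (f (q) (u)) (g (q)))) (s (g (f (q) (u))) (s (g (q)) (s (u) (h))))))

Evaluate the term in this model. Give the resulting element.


value = 4

  q = 3
  (g (q)) = g(3,) = 4
  q = 3
  u = 0
  (f (q) (u)) = f(3, 0) = 1
  q = 3
  (g (q)) = g(3,) = 4
  (f (f (q) (u)) (g (q))) = f(1, 4) = 2
  (g (f (f (q) (u)) (g (q)))) = g(2,) = 4
  q = 3
  u = 0
  (f (q) (u)) = f(3, 0) = 1
  (g (f (q) (u))) = g(1,) = 0
  q = 3
  (g (q)) = g(3,) = 4
  u = 0
  h = 4
  (s (u) (h)) = s(0, 4) = 4
  (s (g (q)) (s (u) (h))) = s(4, 4) = 0
  (s (g (f (q) (u))) (s (g (q)) (s (u) (h)))) = s(0, 0) = 3
  (s (g (f (f (q) (u)) (g (q)))) (s (g (f (q) (u))) (s (g (q)) (s (u) (h))))) = s(4, 3) = 1
  (s (g (q)) (s (g (f (f (q) (u)) (g (q)))) (s (g (f (q) (u))) (s (g (q)) (s (u) (h)))))) = s(4, 1) = 4


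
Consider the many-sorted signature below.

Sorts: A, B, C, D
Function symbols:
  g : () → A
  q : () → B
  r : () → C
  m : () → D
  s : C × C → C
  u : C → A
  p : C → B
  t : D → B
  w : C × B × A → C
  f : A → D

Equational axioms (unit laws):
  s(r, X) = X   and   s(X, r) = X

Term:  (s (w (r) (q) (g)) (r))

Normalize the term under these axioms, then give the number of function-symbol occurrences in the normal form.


1. (s (w (r) (q) (g)) (r))  →  (w (r) (q) (g))
normal form: (w (r) (q) (g))

size = 4


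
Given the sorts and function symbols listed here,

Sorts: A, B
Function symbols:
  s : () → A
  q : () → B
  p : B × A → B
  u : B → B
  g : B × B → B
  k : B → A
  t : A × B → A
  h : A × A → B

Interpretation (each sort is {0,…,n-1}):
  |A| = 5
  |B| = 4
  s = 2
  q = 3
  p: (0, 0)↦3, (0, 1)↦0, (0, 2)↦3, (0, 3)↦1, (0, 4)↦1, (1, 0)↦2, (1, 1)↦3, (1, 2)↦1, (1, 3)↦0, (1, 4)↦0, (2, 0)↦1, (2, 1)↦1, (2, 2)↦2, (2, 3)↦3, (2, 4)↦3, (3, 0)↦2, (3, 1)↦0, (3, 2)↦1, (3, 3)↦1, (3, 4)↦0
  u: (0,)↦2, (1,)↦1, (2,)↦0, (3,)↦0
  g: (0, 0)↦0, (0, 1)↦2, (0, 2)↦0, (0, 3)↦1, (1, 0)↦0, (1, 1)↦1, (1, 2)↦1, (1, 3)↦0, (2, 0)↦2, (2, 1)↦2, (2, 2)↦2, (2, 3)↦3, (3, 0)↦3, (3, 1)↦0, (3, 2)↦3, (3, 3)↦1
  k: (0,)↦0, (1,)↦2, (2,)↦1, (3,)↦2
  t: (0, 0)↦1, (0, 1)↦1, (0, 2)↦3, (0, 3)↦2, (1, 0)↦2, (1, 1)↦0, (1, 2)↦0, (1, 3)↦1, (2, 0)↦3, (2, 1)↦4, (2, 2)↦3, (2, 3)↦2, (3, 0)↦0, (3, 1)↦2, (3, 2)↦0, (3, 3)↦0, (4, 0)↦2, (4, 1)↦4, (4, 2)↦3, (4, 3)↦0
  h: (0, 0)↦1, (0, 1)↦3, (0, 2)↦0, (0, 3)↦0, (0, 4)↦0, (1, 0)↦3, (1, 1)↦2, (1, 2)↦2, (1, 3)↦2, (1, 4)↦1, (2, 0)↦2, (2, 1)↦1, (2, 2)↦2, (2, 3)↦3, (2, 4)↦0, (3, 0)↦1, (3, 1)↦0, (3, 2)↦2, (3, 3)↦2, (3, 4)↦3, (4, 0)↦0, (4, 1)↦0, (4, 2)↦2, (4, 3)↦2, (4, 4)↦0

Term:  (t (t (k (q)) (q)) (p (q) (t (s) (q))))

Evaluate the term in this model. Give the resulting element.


value = 4

  q = 3
  (k (q)) = k(3,) = 2
  q = 3
  (t (k (q)) (q)) = t(2, 3) = 2
  q = 3
  s = 2
  q = 3
  (t (s) (q)) = t(2, 3) = 2
  (p (q) (t (s) (q))) = p(3, 2) = 1
  (t (t (k (q)) (q)) (p (q) (t (s) (q)))) = t(2, 1) = 4


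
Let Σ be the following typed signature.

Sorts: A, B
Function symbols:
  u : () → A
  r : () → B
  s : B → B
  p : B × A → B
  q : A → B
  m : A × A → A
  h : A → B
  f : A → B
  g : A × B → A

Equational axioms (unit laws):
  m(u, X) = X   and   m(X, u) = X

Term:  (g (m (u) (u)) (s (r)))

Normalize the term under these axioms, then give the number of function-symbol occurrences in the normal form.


1. (g (m (u) (u)) (s (r)))  →  (g (u) (s (r)))
normal form: (g (u) (s (r)))

size = 4


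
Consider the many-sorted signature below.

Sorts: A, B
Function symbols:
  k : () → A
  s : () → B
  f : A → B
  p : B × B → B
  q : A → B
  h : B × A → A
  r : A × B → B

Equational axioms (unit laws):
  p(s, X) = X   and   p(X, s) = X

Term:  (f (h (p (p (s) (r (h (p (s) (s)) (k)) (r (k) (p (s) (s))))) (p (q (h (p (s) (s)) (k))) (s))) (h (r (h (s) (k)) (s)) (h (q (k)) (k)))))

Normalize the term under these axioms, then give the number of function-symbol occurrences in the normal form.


1. (f (h (p (p (s) (r (h (p (s) (s)) (k)) (r (k) (p (s) (s))))) (p (q (h (p (s) (s)) (k))) (s))) (h (r (h (s) (k)) (s)) (h (q (k)) (k)))))  →  (f (h (p (r (h (p (s) (s)) (k)) (r (k) (p (s) (s)))) (p (q (h (p (s) (s)) (k))) (s))) (h (r (h (s) (k)) (s)) (h (q (k)) (k)))))
2. (f (h (p (r (h (p (s) (s)) (k)) (r (k) (p (s) (s)))) (p (q (h (p (s) (s)) (k))) (s))) (h (r (h (s) (k)) (s)) (h (q (k)) (k)))))  →  (f (h (p (r (h (s) (k)) (r (k) (p (s) (s)))) (p (q (h (p (s) (s)) (k))) (s))) (h (r (h (s) (k)) (s)) (h (q (k)) (k)))))
3. (f (h (p (r (h (s) (k)) (r (k) (p (s) (s)))) (p (q (h (p (s) (s)) (k))) (s))) (h (r (h (s) (k)) (s)) (h (q (k)) (k)))))  →  (f (h (p (r (h (s) (k)) (r (k) (s))) (p (q (h (p (s) (s)) (k))) (s))) (h (r (h (s) (k)) (s)) (h (q (k)) (k)))))
4. (f (h (p (r (h (s) (k)) (r (k) (s))) (p (q (h (p (s) (s)) (k))) (s))) (h (r (h (s) (k)) (s)) (h (q (k)) (k)))))  →  (f (h (p (r (h (s) (k)) (r (k) (s))) (q (h (p (s) (s)) (k)))) (h (r (h (s) (k)) (s)) (h (q (k)) (k)))))
5. (f (h (p (r (h (s) (k)) (r (k) (s))) (q (h (p (s) (s)) (k)))) (h (r (h (s) (k)) (s)) (h (q (k)) (k)))))  →  (f (h (p (r (h (s) (k)) (r (k) (s))) (q (h (s) (k)))) (h (r (h (s) (k)) (s)) (h (q (k)) (k)))))
normal form: (f (h (p (r (h (s) (k)) (r (k) (s))) (q (h (s) (k)))) (h (r (h (s) (k)) (s)) (h (q (k)) (k)))))

size = 24


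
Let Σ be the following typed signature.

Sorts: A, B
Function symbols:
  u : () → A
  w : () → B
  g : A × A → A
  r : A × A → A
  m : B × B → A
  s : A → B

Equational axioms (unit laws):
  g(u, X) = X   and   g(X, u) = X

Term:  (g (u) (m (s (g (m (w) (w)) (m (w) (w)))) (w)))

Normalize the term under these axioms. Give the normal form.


normal form = (m (s (g (m (w) (w)) (m (w) (w)))) (w))

1. (g (u) (m (s (g (m (w) (w)) (m (w) (w)))) (w)))  →  (m (s (g (m (w) (w)) (m (w) (w)))) (w))


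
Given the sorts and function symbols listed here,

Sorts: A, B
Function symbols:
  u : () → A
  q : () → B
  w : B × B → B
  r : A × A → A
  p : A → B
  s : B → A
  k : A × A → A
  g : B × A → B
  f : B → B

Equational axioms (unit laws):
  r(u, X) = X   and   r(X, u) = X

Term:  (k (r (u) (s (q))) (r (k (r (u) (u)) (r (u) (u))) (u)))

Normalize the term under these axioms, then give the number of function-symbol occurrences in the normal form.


size = 6

1. (k (r (u) (s (q))) (r (k (r (u) (u)) (r (u) (u))) (u)))  →  (k (s (q)) (r (k (r (u) (u)) (r (u) (u))) (u)))
2. (k (s (q)) (r (k (r (u) (u)) (r (u) (u))) (u)))  →  (k (s (q)) (k (r (u) (u)) (r (u) (u))))
3. (k (s (q)) (k (r (u) (u)) (r (u) (u))))  →  (k (s (q)) (k (u) (r (u) (u))))
4. (k (s (q)) (k (u) (r (u) (u))))  →  (k (s (q)) (k (u) (u)))
normal form: (k (s (q)) (k (u) (u)))


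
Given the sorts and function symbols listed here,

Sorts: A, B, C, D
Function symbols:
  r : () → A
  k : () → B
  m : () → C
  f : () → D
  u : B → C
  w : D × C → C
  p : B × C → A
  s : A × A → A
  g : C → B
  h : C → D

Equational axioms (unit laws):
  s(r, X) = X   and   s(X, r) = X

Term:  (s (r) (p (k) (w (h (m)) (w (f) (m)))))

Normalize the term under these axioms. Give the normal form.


1. (s (r) (p (k) (w (h (m)) (w (f) (m)))))  →  (p (k) (w (h (m)) (w (f) (m))))

normal form = (p (k) (w (h (m)) (w (f) (m))))


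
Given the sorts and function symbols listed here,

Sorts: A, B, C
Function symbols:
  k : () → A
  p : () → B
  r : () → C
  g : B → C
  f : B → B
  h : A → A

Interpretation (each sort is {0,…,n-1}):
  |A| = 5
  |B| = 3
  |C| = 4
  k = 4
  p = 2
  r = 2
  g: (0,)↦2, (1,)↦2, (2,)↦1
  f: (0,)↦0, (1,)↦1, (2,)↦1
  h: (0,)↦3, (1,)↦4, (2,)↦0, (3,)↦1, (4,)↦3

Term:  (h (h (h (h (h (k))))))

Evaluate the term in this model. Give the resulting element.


  k = 4
  (h (k)) = h(4,) = 3
  (h (h (k))) = h(3,) = 1
  (h (h (h (k)))) = h(1,) = 4
  (h (h (h (h (k))))) = h(4,) = 3
  (h (h (h (h (h (k)))))) = h(3,) = 1

value = 1


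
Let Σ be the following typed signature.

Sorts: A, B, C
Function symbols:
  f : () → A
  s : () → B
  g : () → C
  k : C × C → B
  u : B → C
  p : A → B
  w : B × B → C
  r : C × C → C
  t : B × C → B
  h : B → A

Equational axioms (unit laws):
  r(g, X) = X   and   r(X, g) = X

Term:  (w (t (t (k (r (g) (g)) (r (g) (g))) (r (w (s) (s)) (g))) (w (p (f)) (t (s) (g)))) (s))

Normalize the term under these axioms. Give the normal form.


normal form = (w (t (t (k (g) (g)) (w (s) (s))) (w (p (f)) (t (s) (g)))) (s))

1. (w (t (t (k (r (g) (g)) (r (g) (g))) (r (w (s) (s)) (g))) (w (p (f)) (t (s) (g)))) (s))  →  (w (t (t (k (g) (r (g) (g))) (r (w (s) (s)) (g))) (w (p (f)) (t (s) (g)))) (s))
2. (w (t (t (k (g) (r (g) (g))) (r (w (s) (s)) (g))) (w (p (f)) (t (s) (g)))) (s))  →  (w (t (t (k (g) (g)) (r (w (s) (s)) (g))) (w (p (f)) (t (s) (g)))) (s))
3. (w (t (t (k (g) (g)) (r (w (s) (s)) (g))) (w (p (f)) (t (s) (g)))) (s))  →  (w (t (t (k (g) (g)) (w (s) (s))) (w (p (f)) (t (s) (g)))) (s))


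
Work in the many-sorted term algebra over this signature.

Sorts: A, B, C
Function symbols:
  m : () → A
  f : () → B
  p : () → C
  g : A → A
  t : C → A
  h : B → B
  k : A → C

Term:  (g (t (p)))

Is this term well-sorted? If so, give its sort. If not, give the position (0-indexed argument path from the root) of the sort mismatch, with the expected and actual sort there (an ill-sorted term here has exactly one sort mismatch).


    (p) : C
  (t (p)) : A
(g (t (p))) : A

well-sorted; sort = A


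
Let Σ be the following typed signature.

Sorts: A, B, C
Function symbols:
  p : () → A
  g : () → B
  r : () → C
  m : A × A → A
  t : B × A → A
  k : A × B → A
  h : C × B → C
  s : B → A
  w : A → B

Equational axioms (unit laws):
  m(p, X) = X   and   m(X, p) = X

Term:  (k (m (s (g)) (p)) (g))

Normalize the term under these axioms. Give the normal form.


1. (k (m (s (g)) (p)) (g))  →  (k (s (g)) (g))

normal form = (k (s (g)) (g))


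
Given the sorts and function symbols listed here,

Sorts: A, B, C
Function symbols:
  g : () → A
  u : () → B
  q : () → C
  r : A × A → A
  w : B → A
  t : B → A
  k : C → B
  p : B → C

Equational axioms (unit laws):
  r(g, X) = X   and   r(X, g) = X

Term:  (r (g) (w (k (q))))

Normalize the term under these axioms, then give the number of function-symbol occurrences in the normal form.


size = 3

1. (r (g) (w (k (q))))  →  (w (k (q)))
normal form: (w (k (q)))


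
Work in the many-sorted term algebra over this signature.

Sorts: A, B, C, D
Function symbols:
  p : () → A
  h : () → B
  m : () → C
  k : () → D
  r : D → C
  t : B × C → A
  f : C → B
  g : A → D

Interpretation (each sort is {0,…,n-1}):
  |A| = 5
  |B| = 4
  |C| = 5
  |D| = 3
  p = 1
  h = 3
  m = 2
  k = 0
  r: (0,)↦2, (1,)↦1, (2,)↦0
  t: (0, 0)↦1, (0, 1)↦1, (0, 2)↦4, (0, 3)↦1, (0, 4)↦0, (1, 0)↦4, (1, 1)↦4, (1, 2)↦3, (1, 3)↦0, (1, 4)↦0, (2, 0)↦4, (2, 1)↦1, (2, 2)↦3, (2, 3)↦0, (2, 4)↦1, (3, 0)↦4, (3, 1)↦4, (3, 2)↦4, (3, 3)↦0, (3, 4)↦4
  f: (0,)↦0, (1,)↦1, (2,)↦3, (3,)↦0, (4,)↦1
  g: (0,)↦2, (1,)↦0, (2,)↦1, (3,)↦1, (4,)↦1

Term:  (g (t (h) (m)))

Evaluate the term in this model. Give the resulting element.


  h = 3
  m = 2
  (t (h) (m)) = t(3, 2) = 4
  (g (t (h) (m))) = g(4,) = 1

value = 1


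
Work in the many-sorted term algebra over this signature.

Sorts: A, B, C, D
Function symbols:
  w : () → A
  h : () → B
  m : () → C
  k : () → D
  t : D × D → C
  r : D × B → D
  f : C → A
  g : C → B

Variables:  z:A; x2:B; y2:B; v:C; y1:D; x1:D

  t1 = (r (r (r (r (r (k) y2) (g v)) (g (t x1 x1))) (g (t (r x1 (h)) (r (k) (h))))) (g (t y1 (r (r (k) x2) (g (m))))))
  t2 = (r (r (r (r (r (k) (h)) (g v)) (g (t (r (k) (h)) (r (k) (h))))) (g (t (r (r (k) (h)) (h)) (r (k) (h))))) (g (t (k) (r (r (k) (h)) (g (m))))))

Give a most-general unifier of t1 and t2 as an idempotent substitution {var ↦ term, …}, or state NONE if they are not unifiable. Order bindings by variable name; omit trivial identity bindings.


{x1 ↦ (r (k) (h)), x2 ↦ (h), y1 ↦ (k), y2 ↦ (h)}


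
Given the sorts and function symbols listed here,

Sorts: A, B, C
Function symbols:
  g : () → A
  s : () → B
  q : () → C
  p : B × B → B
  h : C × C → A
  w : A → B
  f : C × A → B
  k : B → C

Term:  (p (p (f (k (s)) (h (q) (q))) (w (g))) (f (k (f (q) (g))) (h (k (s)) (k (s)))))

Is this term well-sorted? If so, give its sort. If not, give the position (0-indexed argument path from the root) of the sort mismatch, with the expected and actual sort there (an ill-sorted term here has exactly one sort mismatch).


well-sorted; sort = B

        (s) : B
      (k (s)) : C
        (q) : C
        (q) : C
      (h (q) (q)) : A
    (f (k (s)) (h (q) (q))) : B
      (g) : A
    (w (g)) : B
  (p (f (k (s)) (h (q) (q))) (w (g))) : B
        (q) : C
        (g) : A
      (f (q) (g)) : B
    (k (f (q) (g))) : C
        (s) : B
      (k (s)) : C
        (s) : B
      (k (s)) : C
    (h (k (s)) (k (s))) : A
  (f (k (f (q) (g))) (h (k (s)) (k (s)))) : B
(p (p (f (k (s)) (h (q) (q))) (w (g))) (f (k (f (q) (g))) (h (k (s)) (k (s))))) : B


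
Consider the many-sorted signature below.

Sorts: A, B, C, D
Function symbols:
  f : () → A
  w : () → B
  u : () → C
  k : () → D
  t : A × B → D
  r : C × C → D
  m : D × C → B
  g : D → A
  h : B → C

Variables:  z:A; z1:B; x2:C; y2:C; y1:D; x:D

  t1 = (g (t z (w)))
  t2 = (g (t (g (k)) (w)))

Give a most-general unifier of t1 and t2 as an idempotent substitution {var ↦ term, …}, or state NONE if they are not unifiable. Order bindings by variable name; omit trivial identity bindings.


{z ↦ (g (k))}


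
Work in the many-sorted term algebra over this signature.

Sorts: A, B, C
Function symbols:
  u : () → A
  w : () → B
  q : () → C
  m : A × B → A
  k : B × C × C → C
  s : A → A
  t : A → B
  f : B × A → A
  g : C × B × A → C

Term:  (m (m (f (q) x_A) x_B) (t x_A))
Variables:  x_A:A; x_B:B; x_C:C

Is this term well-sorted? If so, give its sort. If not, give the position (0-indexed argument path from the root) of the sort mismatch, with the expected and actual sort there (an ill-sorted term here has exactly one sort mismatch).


ill-sorted at position [0, 0, 0]: expected B, got C

      (q) : C
      x_A : A
    (f (q) x_A) : ✗ arg 0 at [0, 0, 0] has sort C, expected B
    x_B : B
    x_A : A
  (t x_A) : B


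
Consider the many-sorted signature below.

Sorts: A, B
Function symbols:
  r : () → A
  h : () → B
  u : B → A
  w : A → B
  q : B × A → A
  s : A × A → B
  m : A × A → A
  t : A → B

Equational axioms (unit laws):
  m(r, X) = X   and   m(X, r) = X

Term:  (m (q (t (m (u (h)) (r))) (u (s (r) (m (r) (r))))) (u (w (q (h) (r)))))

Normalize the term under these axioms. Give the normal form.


normal form = (m (q (t (u (h))) (u (s (r) (r)))) (u (w (q (h) (r)))))

1. (m (q (t (m (u (h)) (r))) (u (s (r) (m (r) (r))))) (u (w (q (h) (r)))))  →  (m (q (t (u (h))) (u (s (r) (m (r) (r))))) (u (w (q (h) (r)))))
2. (m (q (t (u (h))) (u (s (r) (m (r) (r))))) (u (w (q (h) (r)))))  →  (m (q (t (u (h))) (u (s (r) (r)))) (u (w (q (h) (r)))))


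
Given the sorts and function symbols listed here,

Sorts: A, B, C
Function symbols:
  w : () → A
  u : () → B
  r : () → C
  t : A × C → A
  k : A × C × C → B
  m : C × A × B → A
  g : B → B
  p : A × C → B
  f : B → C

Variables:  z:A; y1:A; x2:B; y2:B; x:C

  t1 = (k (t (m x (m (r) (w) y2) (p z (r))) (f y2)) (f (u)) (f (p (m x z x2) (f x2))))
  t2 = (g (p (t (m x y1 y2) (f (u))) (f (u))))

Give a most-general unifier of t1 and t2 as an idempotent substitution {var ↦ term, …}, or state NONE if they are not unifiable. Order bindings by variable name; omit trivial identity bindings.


head clash or occurs-check failure — not unifiable

NONE (not unifiable)


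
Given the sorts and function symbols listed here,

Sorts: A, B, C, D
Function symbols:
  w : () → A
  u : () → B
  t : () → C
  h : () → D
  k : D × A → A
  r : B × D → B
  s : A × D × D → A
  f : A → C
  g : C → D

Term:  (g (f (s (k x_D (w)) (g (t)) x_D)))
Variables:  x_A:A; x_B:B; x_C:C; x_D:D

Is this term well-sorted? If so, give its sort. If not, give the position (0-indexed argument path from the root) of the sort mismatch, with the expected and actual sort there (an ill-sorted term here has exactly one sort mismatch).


well-sorted; sort = D

        x_D : D
        (w) : A
      (k x_D (w)) : A
        (t) : C
      (g (t)) : D
      x_D : D
    (s (k x_D (w)) (g (t)) x_D) : A
  (f (s (k x_D (w)) (g (t)) x_D)) : C
(g (f (s (k x_D (w)) (g (t)) x_D))) : D


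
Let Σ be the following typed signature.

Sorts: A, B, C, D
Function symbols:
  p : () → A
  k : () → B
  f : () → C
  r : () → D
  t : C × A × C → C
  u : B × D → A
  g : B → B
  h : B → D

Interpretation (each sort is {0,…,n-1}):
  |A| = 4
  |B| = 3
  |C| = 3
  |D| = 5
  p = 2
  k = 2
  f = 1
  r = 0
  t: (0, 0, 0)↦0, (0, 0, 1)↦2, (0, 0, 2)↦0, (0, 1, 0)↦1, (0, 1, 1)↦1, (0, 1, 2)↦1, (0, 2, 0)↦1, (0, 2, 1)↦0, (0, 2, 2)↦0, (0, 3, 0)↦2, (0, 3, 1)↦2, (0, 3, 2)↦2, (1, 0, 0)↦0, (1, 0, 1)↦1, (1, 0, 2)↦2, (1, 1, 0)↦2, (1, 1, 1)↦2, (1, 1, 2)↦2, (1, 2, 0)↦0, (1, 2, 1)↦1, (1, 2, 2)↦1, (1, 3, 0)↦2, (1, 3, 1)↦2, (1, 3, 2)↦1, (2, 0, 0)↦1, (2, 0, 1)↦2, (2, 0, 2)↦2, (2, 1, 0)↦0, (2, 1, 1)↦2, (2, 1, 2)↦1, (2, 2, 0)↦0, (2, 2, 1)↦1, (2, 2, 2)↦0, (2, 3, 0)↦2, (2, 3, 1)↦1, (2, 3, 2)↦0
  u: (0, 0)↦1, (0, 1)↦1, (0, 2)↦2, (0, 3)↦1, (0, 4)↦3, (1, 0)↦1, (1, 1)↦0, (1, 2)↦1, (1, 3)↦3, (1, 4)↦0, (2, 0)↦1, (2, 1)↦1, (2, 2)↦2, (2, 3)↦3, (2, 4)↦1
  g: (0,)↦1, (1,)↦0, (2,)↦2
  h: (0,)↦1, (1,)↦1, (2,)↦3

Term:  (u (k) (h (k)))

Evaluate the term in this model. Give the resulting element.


  k = 2
  k = 2
  (h (k)) = h(2,) = 3
  (u (k) (h (k))) = u(2, 3) = 3

value = 3


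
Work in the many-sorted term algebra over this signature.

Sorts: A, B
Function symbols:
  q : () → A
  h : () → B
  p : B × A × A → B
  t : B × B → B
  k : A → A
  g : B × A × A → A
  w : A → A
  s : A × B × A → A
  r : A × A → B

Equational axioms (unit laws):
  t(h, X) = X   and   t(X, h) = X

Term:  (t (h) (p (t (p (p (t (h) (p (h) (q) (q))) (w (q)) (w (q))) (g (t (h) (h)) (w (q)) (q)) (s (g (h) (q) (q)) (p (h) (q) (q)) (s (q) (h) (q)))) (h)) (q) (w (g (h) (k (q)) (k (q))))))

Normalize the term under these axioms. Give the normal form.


1. (t (h) (p (t (p (p (t (h) (p (h) (q) (q))) (w (q)) (w (q))) (g (t (h) (h)) (w (q)) (q)) (s (g (h) (q) (q)) (p (h) (q) (q)) (s (q) (h) (q)))) (h)) (q) (w (g (h) (k (q)) (k (q))))))  →  (p (t (p (p (t (h) (p (h) (q) (q))) (w (q)) (w (q))) (g (t (h) (h)) (w (q)) (q)) (s (g (h) (q) (q)) (p (h) (q) (q)) (s (q) (h) (q)))) (h)) (q) (w (g (h) (k (q)) (k (q)))))
2. (p (t (p (p (t (h) (p (h) (q) (q))) (w (q)) (w (q))) (g (t (h) (h)) (w (q)) (q)) (s (g (h) (q) (q)) (p (h) (q) (q)) (s (q) (h) (q)))) (h)) (q) (w (g (h) (k (q)) (k (q)))))  →  (p (p (p (t (h) (p (h) (q) (q))) (w (q)) (w (q))) (g (t (h) (h)) (w (q)) (q)) (s (g (h) (q) (q)) (p (h) (q) (q)) (s (q) (h) (q)))) (q) (w (g (h) (k (q)) (k (q)))))
3. (p (p (p (t (h) (p (h) (q) (q))) (w (q)) (w (q))) (g (t (h) (h)) (w (q)) (q)) (s (g (h) (q) (q)) (p (h) (q) (q)) (s (q) (h) (q)))) (q) (w (g (h) (k (q)) (k (q)))))  →  (p (p (p (p (h) (q) (q)) (w (q)) (w (q))) (g (t (h) (h)) (w (q)) (q)) (s (g (h) (q) (q)) (p (h) (q) (q)) (s (q) (h) (q)))) (q) (w (g (h) (k (q)) (k (q)))))
4. (p (p (p (p (h) (q) (q)) (w (q)) (w (q))) (g (t (h) (h)) (w (q)) (q)) (s (g (h) (q) (q)) (p (h) (q) (q)) (s (q) (h) (q)))) (q) (w (g (h) (k (q)) (k (q)))))  →  (p (p (p (p (h) (q) (q)) (w (q)) (w (q))) (g (h) (w (q)) (q)) (s (g (h) (q) (q)) (p (h) (q) (q)) (s (q) (h) (q)))) (q) (w (g (h) (k (q)) (k (q)))))

normal form = (p (p (p (p (h) (q) (q)) (w (q)) (w (q))) (g (h) (w (q)) (q)) (s (g (h) (q) (q)) (p (h) (q) (q)) (s (q) (h) (q)))) (q) (w (g (h) (k (q)) (k (q)))))


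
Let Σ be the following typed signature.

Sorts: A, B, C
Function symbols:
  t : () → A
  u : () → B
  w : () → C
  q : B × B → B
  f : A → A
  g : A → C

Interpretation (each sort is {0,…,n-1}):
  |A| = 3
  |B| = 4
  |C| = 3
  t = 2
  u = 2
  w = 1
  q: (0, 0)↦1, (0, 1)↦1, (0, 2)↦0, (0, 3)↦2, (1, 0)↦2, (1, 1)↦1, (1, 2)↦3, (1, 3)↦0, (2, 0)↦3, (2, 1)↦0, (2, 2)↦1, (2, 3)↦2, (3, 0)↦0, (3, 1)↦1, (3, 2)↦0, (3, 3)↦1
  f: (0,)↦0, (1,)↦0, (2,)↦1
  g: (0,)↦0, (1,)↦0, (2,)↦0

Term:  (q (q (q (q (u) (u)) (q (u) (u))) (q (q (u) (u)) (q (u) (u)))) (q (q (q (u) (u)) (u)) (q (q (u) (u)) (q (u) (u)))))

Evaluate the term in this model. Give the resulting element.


value = 1

  u = 2
  u = 2
  (q (u) (u)) = q(2, 2) = 1
  u = 2
  u = 2
  (q (u) (u)) = q(2, 2) = 1
  (q (q (u) (u)) (q (u) (u))) = q(1, 1) = 1
  u = 2
  u = 2
  (q (u) (u)) = q(2, 2) = 1
  u = 2
  u = 2
  (q (u) (u)) = q(2, 2) = 1
  (q (q (u) (u)) (q (u) (u))) = q(1, 1) = 1
  (q (q (q (u) (u)) (q (u) (u))) (q (q (u) (u)) (q (u) (u)))) = q(1, 1) = 1
  u = 2
  u = 2
  (q (u) (u)) = q(2, 2) = 1
  u = 2
  (q (q (u) (u)) (u)) = q(1, 2) = 3
  u = 2
  u = 2
  (q (u) (u)) = q(2, 2) = 1
  u = 2
  u = 2
  (q (u) (u)) = q(2, 2) = 1
  (q (q (u) (u)) (q (u) (u))) = q(1, 1) = 1
  (q (q (q (u) (u)) (u)) (q (q (u) (u)) (q (u) (u)))) = q(3, 1) = 1
  (q (q (q (q (u) (u)) (q (u) (u))) (q (q (u) (u)) (q (u) (u)))) (q (q (q (u) (u)) (u)) (q (q (u) (u)) (q (u) (u))))) = q(1, 1) = 1


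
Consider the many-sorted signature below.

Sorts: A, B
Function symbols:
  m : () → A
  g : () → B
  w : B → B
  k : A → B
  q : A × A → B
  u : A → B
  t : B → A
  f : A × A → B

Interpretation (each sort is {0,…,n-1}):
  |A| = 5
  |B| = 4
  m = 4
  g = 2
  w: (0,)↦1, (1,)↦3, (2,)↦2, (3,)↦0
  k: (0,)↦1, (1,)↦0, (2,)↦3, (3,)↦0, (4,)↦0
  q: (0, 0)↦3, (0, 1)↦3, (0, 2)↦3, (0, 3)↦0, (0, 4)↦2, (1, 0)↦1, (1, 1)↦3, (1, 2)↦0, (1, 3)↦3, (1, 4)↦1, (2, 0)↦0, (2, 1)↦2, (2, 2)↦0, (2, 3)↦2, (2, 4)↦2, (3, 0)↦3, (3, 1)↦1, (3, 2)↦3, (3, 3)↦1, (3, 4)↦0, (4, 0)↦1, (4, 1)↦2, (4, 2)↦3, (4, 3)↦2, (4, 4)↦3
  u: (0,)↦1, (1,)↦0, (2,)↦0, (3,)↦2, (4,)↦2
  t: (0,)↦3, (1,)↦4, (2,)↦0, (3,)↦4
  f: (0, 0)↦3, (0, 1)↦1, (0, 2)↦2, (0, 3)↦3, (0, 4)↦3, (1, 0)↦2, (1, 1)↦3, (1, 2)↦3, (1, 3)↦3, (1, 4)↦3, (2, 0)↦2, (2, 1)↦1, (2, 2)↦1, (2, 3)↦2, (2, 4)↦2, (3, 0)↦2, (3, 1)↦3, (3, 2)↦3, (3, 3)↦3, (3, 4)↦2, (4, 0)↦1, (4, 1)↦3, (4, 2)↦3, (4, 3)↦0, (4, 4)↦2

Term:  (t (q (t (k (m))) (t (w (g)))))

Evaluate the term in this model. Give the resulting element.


  m = 4
  (k (m)) = k(4,) = 0
  (t (k (m))) = t(0,) = 3
  g = 2
  (w (g)) = w(2,) = 2
  (t (w (g))) = t(2,) = 0
  (q (t (k (m))) (t (w (g)))) = q(3, 0) = 3
  (t (q (t (k (m))) (t (w (g))))) = t(3,) = 4

value = 4


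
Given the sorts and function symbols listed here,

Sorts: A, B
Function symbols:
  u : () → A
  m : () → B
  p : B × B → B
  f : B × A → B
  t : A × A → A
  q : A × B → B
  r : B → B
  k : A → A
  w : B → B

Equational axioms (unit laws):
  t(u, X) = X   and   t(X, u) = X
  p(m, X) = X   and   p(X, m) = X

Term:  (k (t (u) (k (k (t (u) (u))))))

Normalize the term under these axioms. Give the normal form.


normal form = (k (k (k (u))))

1. (k (t (u) (k (k (t (u) (u))))))  →  (k (k (k (t (u) (u)))))
2. (k (k (k (t (u) (u)))))  →  (k (k (k (u))))


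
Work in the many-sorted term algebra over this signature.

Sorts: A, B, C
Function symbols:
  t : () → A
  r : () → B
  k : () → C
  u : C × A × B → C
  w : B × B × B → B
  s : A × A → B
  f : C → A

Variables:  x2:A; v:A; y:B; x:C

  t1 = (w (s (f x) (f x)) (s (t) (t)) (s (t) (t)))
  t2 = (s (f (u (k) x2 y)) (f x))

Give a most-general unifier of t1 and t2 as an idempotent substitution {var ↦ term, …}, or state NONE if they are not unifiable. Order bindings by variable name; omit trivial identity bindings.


NONE (not unifiable)

head clash or occurs-check failure — not unifiable


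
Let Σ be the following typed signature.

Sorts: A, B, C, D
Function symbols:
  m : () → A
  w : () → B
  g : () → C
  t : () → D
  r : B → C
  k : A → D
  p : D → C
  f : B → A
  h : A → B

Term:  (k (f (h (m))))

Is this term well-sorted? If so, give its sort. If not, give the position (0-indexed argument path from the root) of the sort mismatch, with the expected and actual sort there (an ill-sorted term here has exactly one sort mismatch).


well-sorted; sort = D

      (m) : A
    (h (m)) : B
  (f (h (m))) : A
(k (f (h (m)))) : D


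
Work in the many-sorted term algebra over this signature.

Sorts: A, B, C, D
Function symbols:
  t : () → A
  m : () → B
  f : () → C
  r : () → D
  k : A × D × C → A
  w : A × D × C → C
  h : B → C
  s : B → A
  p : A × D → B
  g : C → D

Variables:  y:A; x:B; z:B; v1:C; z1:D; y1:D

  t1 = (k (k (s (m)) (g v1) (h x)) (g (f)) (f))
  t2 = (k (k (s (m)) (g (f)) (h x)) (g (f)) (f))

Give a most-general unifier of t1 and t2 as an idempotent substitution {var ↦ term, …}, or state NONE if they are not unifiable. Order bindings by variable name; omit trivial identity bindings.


{v1 ↦ (f)}


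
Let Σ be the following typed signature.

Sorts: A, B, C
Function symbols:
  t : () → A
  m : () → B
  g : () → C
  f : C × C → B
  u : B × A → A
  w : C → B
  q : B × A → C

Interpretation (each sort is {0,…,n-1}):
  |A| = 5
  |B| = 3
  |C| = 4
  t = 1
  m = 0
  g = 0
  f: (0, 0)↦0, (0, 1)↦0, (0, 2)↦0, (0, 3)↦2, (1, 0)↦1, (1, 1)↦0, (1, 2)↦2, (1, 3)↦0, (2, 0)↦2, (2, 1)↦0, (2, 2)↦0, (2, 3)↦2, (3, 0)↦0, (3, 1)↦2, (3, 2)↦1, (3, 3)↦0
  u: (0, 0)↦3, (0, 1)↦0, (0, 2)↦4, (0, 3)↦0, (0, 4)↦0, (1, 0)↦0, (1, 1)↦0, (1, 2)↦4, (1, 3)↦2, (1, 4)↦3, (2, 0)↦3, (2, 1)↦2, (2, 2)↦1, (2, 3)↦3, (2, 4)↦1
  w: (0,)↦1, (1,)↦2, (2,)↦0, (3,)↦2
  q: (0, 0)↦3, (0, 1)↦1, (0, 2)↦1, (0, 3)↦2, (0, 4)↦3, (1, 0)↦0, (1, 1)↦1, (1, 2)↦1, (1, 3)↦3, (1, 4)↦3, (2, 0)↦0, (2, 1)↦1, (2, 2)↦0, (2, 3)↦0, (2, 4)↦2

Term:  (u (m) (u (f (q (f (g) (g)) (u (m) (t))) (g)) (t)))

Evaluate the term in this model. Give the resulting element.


  m = 0
  g = 0
  g = 0
  (f (g) (g)) = f(0, 0) = 0
  m = 0
  t = 1
  (u (m) (t)) = u(0, 1) = 0
  (q (f (g) (g)) (u (m) (t))) = q(0, 0) = 3
  g = 0
  (f (q (f (g) (g)) (u (m) (t))) (g)) = f(3, 0) = 0
  t = 1
  (u (f (q (f (g) (g)) (u (m) (t))) (g)) (t)) = u(0, 1) = 0
  (u (m) (u (f (q (f (g) (g)) (u (m) (t))) (g)) (t))) = u(0, 0) = 3

value = 3


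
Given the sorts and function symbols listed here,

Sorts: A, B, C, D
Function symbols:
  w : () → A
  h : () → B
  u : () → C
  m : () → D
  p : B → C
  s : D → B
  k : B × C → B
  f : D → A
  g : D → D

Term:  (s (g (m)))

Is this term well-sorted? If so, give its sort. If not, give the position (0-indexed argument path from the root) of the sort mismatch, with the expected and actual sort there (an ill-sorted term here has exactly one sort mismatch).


well-sorted; sort = B

    (m) : D
  (g (m)) : D
(s (g (m))) : B


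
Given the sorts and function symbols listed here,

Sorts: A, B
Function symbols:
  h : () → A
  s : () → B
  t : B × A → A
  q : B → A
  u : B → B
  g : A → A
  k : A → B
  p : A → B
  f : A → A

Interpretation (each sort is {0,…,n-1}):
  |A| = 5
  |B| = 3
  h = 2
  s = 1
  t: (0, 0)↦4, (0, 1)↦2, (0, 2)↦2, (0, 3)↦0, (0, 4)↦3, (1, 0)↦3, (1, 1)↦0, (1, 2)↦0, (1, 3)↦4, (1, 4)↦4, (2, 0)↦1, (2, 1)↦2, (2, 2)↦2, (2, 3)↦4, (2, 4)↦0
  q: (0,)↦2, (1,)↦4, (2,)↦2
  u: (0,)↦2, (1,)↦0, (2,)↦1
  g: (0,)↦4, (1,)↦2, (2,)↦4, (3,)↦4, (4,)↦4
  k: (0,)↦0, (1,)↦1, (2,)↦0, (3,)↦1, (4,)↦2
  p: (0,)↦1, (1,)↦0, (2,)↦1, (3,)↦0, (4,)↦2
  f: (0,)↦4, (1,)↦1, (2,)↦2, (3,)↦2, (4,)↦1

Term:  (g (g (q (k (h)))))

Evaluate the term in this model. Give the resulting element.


  h = 2
  (k (h)) = k(2,) = 0
  (q (k (h))) = q(0,) = 2
  (g (q (k (h)))) = g(2,) = 4
  (g (g (q (k (h))))) = g(4,) = 4

value = 4


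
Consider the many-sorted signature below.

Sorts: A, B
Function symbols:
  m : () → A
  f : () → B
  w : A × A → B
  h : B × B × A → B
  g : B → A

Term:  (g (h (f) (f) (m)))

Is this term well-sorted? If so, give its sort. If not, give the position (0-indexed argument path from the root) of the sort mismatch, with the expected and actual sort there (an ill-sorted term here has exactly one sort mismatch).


well-sorted; sort = A

    (f) : B
    (f) : B
    (m) : A
  (h (f) (f) (m)) : B
(g (h (f) (f) (m))) : A


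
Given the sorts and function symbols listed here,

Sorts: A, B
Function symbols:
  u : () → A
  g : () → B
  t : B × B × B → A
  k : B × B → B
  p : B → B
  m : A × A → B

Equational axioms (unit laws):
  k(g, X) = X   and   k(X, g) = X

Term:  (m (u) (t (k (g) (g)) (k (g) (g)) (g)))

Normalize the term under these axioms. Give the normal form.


1. (m (u) (t (k (g) (g)) (k (g) (g)) (g)))  →  (m (u) (t (g) (k (g) (g)) (g)))
2. (m (u) (t (g) (k (g) (g)) (g)))  →  (m (u) (t (g) (g) (g)))

normal form = (m (u) (t (g) (g) (g)))


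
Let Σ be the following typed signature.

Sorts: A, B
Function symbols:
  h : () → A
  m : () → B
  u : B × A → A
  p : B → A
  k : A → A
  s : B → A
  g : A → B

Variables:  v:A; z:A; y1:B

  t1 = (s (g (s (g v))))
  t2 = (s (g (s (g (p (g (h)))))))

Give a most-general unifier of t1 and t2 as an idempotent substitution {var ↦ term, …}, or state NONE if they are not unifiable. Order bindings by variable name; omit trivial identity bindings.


{v ↦ (p (g (h)))}


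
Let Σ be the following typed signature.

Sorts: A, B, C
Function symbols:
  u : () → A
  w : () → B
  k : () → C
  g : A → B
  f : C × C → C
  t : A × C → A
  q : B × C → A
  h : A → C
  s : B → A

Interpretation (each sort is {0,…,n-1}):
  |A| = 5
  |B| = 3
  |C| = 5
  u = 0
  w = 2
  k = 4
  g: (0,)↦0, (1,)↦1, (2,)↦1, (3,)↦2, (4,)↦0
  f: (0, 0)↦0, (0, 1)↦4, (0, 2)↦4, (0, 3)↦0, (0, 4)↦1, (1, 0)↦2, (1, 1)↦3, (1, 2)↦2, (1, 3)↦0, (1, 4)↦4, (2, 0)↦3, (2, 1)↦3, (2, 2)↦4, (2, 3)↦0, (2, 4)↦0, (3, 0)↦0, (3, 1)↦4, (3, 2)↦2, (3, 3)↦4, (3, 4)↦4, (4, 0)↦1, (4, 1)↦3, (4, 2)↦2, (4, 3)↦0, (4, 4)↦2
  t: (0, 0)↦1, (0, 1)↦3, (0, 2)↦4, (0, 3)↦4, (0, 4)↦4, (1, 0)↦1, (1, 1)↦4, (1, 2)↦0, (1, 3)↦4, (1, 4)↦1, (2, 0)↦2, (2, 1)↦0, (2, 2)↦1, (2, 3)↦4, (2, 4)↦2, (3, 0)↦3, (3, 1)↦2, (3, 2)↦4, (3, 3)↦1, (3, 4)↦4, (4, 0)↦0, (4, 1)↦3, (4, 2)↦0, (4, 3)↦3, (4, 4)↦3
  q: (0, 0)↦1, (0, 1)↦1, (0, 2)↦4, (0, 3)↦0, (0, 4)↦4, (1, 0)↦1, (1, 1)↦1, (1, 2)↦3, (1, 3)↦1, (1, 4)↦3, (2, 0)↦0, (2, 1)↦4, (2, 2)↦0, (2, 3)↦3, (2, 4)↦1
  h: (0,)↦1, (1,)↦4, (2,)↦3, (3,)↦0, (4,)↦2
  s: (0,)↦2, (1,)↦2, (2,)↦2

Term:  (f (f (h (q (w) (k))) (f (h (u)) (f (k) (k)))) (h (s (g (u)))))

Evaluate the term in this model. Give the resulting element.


  w = 2
  k = 4
  (q (w) (k)) = q(2, 4) = 1
  (h (q (w) (k))) = h(1,) = 4
  u = 0
  (h (u)) = h(0,) = 1
  k = 4
  k = 4
  (f (k) (k)) = f(4, 4) = 2
  (f (h (u)) (f (k) (k))) = f(1, 2) = 2
  (f (h (q (w) (k))) (f (h (u)) (f (k) (k)))) = f(4, 2) = 2
  u = 0
  (g (u)) = g(0,) = 0
  (s (g (u))) = s(0,) = 2
  (h (s (g (u)))) = h(2,) = 3
  (f (f (h (q (w) (k))) (f (h (u)) (f (k) (k)))) (h (s (g (u))))) = f(2, 3) = 0

value = 0


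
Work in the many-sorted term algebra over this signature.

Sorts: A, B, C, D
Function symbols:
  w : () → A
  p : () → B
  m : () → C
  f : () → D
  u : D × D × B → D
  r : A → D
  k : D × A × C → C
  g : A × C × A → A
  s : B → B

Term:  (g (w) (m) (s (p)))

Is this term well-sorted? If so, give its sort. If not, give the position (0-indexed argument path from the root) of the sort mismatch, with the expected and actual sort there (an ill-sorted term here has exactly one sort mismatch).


  (w) : A
  (m) : C
    (p) : B
  (s (p)) : B
(g (w) (m) (s (p))) : ✗ arg 2 at [2] has sort B, expected A

ill-sorted at position [2]: expected A, got B
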